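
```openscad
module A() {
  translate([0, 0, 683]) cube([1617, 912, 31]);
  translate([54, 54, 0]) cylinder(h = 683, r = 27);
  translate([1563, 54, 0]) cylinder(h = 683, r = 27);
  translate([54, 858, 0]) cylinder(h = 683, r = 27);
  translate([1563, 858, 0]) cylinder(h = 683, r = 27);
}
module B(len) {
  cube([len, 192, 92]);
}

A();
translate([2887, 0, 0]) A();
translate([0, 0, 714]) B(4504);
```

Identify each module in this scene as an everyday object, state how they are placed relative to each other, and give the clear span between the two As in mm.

A is a table. B is a beam. A beam spans the tops of two tables. The clear span between the two tables is 1270 mm.

Second table starts at x = 2887; first ends at x = 1617; clear span = 2887 − 1617 = 1270 mm.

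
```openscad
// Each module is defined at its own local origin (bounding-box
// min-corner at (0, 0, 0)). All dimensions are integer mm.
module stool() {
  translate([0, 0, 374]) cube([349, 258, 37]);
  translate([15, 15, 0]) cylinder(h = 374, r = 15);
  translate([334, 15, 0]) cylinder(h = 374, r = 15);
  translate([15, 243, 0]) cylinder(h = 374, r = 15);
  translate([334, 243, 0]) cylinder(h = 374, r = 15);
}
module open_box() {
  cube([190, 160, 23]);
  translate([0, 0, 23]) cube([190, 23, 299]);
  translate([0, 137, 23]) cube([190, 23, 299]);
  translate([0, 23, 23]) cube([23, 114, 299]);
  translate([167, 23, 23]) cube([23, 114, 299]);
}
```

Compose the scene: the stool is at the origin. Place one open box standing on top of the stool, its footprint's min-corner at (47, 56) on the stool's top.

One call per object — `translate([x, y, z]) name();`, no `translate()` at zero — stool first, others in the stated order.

stool();
translate([47, 56, 411]) open_box();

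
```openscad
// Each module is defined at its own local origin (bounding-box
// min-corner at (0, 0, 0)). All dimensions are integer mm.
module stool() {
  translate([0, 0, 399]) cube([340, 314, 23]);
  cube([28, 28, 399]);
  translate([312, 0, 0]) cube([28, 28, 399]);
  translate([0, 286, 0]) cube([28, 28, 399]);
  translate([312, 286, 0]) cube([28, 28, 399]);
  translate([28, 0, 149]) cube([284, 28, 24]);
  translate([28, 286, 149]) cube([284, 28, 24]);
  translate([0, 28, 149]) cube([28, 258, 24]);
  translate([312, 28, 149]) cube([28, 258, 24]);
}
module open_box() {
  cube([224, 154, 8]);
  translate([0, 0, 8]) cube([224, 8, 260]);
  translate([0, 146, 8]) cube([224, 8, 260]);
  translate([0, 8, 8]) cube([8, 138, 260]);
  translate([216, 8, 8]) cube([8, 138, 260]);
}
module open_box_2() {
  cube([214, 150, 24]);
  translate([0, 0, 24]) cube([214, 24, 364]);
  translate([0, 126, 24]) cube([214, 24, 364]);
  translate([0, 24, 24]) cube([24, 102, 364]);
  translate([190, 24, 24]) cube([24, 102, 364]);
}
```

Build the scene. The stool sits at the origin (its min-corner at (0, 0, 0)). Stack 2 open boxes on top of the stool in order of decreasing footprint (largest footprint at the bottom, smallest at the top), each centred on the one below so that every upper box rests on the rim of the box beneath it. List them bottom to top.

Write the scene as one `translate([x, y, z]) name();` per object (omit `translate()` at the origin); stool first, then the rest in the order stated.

stool();
translate([58, 80, 422]) open_box();
translate([63, 82, 690]) open_box_2();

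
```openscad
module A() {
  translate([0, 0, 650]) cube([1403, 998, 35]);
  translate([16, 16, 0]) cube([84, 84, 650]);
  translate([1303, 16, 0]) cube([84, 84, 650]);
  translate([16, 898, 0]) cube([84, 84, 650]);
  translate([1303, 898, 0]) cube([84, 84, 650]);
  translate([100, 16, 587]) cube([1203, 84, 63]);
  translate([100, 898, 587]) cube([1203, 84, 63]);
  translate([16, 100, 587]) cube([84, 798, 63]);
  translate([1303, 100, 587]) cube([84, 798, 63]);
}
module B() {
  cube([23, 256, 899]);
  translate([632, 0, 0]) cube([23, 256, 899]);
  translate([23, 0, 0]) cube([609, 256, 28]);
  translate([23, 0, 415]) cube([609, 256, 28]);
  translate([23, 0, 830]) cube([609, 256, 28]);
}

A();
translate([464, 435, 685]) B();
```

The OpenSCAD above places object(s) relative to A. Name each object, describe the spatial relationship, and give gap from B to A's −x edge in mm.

A is a table. B is a bookshelf. The bookshelf is on top of the table. The gap from the bookshelf to the table's −x edge is 464 mm.

The bookshelf's min-x is at 464; the table's min-x is 0; gap = 464 mm.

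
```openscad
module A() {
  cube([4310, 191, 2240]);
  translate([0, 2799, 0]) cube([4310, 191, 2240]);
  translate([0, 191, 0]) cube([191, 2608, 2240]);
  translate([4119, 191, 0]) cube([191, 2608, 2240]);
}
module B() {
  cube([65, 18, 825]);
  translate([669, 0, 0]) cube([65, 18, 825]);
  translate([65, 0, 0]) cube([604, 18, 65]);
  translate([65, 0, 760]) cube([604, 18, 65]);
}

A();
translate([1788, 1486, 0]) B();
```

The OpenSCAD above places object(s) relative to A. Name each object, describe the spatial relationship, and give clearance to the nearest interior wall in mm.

Clearances: x = 1597, y = 1295; minimum 1295 mm.

A is a house frame. B is a picture frame. The picture frame sits inside the house frame, centred. The clearance to the nearest interior wall is 1295 mm.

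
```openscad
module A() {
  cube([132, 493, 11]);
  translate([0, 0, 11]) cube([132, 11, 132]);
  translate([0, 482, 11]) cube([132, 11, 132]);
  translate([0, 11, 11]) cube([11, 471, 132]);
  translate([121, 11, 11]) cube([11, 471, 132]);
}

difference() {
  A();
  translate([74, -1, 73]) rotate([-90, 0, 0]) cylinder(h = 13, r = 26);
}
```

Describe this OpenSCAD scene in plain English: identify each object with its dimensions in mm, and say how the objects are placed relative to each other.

A is an open storage box with external size 132×493×143 mm and wall thickness 11 mm (the base is also 11 mm thick). The base covers the whole footprint; the four walls stand on the base, with the y-facing walls full-width and the x-facing walls fitting between their inner faces.

The open box has a circular hole of radius 26 mm through its front wall, centred at (x = 74, z = 73).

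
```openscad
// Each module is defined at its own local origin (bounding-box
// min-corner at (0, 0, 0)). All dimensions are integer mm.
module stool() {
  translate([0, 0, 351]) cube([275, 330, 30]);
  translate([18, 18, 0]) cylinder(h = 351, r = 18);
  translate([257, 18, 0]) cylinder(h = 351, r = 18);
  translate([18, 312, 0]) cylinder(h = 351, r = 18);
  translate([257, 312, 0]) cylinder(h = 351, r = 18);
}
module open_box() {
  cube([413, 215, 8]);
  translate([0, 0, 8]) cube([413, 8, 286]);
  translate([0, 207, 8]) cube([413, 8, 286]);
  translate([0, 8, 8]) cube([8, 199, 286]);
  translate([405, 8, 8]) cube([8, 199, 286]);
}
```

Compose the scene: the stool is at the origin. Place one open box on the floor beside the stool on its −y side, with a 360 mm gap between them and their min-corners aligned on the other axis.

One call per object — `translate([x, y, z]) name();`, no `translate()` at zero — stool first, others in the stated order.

stool();
translate([0, -575, 0]) open_box();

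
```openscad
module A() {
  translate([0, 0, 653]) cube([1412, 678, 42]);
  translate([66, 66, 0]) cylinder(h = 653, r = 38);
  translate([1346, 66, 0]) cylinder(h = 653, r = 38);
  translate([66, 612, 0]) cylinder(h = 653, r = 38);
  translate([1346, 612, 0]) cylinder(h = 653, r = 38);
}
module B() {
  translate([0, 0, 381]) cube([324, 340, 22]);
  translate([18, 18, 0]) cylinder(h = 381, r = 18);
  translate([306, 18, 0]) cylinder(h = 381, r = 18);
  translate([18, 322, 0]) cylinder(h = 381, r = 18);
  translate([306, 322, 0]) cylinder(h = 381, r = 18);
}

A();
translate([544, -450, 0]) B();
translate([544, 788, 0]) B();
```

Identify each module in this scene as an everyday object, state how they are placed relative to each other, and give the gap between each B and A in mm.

Each stool's nearest face is 110 mm from the table's bounding box.

A is a table. B is a stool. Two stools sit around the table at the −y, +y sides. The gap between each stool and the table is 110 mm.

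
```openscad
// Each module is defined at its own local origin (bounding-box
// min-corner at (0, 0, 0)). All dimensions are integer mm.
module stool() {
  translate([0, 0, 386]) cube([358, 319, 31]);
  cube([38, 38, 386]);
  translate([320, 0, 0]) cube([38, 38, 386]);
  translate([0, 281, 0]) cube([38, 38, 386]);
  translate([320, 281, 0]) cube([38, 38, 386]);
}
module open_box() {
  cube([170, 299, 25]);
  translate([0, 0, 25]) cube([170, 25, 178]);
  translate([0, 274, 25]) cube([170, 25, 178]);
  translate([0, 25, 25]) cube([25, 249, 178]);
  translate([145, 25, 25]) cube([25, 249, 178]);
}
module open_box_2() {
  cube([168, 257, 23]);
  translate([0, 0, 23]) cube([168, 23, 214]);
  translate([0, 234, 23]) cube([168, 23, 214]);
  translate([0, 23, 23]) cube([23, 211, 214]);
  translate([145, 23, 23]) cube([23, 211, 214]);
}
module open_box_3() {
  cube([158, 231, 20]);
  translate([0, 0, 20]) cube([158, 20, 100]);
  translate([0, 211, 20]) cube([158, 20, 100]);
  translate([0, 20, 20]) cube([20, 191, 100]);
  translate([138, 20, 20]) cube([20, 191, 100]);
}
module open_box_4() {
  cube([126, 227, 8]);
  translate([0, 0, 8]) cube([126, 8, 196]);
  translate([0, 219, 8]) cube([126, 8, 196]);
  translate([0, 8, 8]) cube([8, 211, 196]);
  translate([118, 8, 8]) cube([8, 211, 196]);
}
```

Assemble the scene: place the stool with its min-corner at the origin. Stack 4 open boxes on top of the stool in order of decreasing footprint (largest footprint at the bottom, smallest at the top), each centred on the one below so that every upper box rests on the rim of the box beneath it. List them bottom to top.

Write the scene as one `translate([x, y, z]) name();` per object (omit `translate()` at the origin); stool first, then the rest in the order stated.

stool();
translate([94, 10, 417]) open_box();
translate([95, 31, 620]) open_box_2();
translate([100, 44, 857]) open_box_3();
translate([116, 46, 977]) open_box_4();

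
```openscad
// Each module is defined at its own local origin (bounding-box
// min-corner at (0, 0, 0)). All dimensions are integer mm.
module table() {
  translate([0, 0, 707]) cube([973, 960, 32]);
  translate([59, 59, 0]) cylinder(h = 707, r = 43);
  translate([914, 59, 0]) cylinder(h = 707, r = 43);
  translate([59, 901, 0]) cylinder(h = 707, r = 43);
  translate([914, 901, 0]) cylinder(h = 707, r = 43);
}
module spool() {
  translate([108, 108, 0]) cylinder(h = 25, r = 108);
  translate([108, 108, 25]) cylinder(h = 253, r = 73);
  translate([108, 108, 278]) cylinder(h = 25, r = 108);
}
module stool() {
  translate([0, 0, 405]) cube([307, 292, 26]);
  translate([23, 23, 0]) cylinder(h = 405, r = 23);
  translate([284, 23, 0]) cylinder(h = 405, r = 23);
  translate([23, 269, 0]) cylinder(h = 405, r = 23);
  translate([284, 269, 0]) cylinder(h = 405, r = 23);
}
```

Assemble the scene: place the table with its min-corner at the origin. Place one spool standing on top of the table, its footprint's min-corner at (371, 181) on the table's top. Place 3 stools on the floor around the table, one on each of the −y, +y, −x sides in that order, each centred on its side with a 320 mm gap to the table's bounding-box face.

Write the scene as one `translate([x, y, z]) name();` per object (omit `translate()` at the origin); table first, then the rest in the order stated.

table();
translate([371, 181, 739]) spool();
translate([333, -612, 0]) stool();
translate([333, 1280, 0]) stool();
translate([-627, 334, 0]) stool();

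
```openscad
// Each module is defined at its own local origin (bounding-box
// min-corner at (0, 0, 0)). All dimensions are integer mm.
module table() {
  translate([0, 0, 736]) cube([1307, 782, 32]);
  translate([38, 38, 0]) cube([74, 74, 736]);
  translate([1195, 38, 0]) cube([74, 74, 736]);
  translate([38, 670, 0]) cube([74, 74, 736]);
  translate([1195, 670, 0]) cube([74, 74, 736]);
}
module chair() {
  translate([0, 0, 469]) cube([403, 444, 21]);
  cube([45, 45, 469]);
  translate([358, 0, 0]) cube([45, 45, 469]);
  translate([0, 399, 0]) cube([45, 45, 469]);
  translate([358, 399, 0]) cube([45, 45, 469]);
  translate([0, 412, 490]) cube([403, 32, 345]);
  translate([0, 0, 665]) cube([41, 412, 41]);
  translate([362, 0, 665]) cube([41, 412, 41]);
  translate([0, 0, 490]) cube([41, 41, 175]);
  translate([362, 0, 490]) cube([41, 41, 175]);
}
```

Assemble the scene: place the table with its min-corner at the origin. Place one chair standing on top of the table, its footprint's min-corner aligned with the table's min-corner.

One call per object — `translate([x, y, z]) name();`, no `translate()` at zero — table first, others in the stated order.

table();
translate([0, 0, 768]) chair();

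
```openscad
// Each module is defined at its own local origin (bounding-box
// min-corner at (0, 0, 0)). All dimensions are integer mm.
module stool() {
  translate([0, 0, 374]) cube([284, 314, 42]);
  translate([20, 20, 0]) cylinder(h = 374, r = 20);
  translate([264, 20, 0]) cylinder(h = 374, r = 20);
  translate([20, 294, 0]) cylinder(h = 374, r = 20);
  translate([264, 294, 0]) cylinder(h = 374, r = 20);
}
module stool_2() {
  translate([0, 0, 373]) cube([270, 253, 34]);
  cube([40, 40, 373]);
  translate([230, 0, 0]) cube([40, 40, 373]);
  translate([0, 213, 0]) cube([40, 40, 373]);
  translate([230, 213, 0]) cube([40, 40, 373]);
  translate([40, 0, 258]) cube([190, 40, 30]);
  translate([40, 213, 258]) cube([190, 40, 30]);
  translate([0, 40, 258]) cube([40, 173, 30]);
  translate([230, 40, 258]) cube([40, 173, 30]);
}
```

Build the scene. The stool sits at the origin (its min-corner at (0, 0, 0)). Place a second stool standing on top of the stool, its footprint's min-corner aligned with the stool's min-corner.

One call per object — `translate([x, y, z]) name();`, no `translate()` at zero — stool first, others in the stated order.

stool();
translate([0, 0, 416]) stool_2();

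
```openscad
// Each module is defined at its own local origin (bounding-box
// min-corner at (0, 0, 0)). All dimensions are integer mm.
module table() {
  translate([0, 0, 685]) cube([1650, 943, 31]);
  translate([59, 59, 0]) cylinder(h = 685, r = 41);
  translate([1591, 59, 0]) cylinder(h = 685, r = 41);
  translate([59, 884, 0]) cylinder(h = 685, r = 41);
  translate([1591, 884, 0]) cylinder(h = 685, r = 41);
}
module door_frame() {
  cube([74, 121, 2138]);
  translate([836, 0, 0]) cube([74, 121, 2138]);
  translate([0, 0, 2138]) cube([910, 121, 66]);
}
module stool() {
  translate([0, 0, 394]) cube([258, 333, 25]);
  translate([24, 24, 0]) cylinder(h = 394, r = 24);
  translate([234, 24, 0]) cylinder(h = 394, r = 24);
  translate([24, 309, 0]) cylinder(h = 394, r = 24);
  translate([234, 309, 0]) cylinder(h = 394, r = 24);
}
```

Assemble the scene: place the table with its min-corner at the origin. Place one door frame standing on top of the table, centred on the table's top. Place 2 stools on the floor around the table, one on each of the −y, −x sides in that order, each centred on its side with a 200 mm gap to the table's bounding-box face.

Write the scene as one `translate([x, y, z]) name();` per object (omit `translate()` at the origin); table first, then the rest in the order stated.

table();
translate([370, 411, 716]) door_frame();
translate([696, -533, 0]) stool();
translate([-458, 305, 0]) stool();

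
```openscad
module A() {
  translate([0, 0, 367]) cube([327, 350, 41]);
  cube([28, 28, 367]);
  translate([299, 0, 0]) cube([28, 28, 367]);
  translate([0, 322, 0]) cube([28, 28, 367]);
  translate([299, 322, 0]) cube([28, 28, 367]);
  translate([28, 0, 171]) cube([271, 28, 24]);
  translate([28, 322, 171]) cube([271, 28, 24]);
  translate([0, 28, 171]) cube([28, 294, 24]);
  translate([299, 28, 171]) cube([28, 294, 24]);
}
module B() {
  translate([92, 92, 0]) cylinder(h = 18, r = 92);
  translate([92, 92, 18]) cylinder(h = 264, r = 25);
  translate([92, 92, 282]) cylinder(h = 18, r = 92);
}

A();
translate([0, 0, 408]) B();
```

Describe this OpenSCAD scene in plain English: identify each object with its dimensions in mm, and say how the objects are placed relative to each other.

A is a simple wooden stool: a rectangular seat 327 mm (x) by 350 mm (y), 41 mm thick, top face at z = 408 mm, on four square legs, each 28×28 mm in cross-section. The legs rest on z = 0, each flush with a corner of the seat. Four stretchers, 28 mm wide and 24 mm tall, connect adjacent legs with their undersides at z = 171 mm, each running between the inner faces of the legs it joins and aligned with the legs' outer faces on the other axis.

B is a spool: two coaxial disc flanges of radius 92 mm and thickness 18 mm, joined by a core cylinder of radius 25 mm and height 264 mm. The lower flange rests on z = 0 and the three cylinders share a vertical axis.

The spool is on top of the stool.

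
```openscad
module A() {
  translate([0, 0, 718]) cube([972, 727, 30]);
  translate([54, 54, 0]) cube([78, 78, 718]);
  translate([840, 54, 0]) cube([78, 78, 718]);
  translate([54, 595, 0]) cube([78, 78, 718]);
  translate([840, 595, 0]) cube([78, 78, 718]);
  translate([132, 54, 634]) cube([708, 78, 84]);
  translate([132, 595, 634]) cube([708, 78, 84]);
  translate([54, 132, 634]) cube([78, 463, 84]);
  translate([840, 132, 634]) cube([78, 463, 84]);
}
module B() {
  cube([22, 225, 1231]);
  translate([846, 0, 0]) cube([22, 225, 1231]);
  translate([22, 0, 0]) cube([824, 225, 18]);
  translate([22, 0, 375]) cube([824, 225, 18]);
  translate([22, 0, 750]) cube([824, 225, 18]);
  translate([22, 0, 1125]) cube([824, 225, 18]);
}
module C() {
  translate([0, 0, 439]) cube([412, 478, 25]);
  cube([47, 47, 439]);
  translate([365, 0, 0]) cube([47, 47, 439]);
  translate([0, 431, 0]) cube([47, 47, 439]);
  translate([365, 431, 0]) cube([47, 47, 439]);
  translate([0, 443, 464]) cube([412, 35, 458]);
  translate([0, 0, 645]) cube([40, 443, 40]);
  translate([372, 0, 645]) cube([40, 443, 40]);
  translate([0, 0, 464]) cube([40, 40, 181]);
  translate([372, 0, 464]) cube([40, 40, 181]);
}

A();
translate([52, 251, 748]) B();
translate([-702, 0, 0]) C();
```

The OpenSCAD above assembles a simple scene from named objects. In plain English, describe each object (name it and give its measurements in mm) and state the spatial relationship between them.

A is a table: top 972 mm (x) × 727 mm (y), 30 mm thick, upper face at z = 748 mm, on four 78×78 mm square legs, each inset 54 mm from the nearest pair of top edges, running from z = 0 to the bottom of the top. Four apron rails, 78 mm thick and 84 mm tall, run between adjacent legs with their top edges flush with the underside of the top and their outer faces flush with the legs' outer faces.

B is an open bookshelf. Two side panels, each 22 mm thick, 225 mm deep and 1231 mm tall, stand 868 mm apart (outside-to-outside). Between them sit 4 shelves, each 18 mm thick and 225 mm deep, spanning the full gap between the sides. The bottom shelf rests on the floor (its underside at z = 0) and the clear gap between one shelf's top and the next shelf's underside is 357 mm.

C is a chair. The seat is a 412×478×25 mm slab with its top at z = 464 mm, on four 47×47 mm corner legs (flush with the seat edges, standing on z = 0). A flat backrest 35 mm thick, 458 mm tall, spans the full seat width and rises from the seat top along its +y edge, rear face flush with the rear of the seat. Two armrests of 40×40 mm section run along each side from the seat's front edge to the front of the backrest, top faces 221 mm above the seat top and outer faces flush with the seat's x-edges; a 40×40 mm post under the front of each armrest stands on the seat at the front corner.

The bookshelf is on top of the table, centred. The chair is on the floor beside the table on its −x side.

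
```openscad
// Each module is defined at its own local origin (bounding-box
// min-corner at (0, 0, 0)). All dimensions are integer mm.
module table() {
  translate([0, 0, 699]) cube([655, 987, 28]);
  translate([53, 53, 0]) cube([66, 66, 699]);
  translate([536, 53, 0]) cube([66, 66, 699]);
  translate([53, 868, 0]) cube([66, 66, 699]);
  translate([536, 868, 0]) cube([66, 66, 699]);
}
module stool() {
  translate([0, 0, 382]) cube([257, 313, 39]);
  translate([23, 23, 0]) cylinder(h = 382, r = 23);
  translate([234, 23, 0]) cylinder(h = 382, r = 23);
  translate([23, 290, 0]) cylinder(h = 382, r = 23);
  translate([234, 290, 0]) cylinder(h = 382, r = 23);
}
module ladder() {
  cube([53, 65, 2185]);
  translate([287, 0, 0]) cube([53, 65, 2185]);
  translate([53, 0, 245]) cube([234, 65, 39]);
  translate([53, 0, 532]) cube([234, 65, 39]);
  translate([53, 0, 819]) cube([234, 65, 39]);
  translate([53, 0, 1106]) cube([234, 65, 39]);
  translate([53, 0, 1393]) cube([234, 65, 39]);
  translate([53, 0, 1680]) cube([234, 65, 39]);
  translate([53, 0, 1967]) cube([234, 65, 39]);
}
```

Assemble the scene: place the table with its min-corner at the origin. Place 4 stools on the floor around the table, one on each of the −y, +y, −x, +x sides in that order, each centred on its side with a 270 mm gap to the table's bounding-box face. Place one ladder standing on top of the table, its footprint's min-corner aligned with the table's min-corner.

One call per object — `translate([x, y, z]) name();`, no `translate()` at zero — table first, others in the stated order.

table();
translate([199, -583, 0]) stool();
translate([199, 1257, 0]) stool();
translate([-527, 337, 0]) stool();
translate([925, 337, 0]) stool();
translate([0, 0, 727]) ladder();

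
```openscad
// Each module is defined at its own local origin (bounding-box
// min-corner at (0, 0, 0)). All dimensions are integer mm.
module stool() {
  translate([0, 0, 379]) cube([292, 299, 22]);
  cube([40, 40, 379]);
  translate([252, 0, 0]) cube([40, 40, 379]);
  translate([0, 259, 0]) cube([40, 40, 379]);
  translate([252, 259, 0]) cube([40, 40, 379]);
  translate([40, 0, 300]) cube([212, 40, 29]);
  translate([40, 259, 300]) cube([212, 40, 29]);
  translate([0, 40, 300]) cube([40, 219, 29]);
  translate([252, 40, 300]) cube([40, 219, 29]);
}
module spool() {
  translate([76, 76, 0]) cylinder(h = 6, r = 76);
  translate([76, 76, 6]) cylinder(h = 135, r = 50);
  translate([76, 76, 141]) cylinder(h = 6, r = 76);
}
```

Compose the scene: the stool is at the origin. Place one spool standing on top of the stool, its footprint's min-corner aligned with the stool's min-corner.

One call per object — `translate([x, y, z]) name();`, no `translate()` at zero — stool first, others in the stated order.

stool();
translate([0, 0, 401]) spool();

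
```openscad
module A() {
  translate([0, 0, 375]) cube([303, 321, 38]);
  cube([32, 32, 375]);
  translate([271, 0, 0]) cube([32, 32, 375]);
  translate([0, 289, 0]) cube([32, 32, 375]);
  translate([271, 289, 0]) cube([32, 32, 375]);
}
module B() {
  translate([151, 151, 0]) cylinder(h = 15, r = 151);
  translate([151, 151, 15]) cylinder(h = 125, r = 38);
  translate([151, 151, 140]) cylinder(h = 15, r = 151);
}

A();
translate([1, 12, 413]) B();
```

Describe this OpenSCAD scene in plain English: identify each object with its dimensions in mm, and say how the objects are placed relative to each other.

A is a four-legged stool. The seat is 303×321 mm, 38 mm thick, top at z = 413 mm. It stands on four square legs, each 32×32 mm in cross-section, from z = 0 to the seat underside, each flush with a corner of the seat.

B is a spool: two coaxial disc flanges of radius 151 mm and thickness 15 mm, joined by a core cylinder of radius 38 mm and height 125 mm. The lower flange rests on z = 0 and the three cylinders share a vertical axis.

The spool is on top of the stool.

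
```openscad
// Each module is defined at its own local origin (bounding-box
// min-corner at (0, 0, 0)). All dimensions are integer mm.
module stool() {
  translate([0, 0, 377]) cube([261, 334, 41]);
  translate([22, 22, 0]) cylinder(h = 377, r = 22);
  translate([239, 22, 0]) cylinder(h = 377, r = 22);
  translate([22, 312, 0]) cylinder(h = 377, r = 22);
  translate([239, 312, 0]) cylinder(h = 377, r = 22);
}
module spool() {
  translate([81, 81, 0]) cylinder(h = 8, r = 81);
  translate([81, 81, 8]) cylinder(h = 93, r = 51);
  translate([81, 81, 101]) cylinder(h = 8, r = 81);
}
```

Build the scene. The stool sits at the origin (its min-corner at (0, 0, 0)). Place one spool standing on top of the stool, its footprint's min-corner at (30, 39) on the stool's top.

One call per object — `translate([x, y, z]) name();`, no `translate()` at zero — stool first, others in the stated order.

stool();
translate([30, 39, 418]) spool();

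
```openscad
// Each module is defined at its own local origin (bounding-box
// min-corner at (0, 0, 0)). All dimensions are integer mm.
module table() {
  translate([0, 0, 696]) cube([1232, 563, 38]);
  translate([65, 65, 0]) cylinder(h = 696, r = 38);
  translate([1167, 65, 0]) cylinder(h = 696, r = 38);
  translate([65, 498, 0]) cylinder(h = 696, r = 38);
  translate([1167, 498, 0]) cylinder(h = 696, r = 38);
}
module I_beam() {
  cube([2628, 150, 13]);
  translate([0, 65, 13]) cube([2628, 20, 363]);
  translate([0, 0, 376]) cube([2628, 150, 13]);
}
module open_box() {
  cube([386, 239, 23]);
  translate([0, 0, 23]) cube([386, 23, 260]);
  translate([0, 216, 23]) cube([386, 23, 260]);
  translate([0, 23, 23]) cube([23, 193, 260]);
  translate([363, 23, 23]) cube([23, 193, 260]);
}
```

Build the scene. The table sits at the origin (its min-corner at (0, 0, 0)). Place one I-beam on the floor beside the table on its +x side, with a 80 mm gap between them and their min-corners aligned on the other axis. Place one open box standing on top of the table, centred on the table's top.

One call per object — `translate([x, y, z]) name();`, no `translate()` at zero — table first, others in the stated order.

table();
translate([1312, 0, 0]) I_beam();
translate([423, 162, 734]) open_box();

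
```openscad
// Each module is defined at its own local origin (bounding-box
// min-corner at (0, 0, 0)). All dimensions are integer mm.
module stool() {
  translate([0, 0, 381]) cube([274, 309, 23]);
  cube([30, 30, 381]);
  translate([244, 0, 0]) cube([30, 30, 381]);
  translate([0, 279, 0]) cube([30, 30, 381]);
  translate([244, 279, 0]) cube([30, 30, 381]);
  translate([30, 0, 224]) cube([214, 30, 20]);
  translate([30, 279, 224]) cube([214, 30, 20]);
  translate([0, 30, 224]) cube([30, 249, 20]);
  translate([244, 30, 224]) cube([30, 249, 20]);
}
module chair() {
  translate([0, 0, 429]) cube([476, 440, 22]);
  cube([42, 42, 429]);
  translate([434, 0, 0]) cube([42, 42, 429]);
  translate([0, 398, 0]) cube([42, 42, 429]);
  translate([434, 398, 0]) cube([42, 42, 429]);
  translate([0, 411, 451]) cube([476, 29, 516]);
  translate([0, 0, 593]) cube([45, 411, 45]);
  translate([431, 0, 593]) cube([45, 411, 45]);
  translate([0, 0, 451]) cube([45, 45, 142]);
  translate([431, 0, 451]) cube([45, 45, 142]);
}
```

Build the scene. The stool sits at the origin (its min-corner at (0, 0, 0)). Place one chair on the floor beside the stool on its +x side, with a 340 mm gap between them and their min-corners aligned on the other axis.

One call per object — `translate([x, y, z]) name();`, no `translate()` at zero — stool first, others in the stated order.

stool();
translate([614, 0, 0]) chair();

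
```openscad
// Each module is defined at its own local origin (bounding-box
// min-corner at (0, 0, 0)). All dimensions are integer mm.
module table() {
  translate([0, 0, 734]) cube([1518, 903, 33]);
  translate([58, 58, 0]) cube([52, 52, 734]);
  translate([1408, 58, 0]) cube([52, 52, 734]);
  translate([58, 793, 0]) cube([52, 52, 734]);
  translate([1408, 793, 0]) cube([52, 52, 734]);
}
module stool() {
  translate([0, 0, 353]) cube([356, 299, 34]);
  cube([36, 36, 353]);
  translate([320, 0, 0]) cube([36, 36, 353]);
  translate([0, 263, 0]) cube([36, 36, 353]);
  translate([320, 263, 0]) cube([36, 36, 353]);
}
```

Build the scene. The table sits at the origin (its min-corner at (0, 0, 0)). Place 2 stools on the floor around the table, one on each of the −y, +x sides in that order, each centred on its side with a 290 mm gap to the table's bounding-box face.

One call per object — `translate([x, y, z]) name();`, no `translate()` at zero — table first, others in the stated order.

table();
translate([581, -589, 0]) stool();
translate([1808, 302, 0]) stool();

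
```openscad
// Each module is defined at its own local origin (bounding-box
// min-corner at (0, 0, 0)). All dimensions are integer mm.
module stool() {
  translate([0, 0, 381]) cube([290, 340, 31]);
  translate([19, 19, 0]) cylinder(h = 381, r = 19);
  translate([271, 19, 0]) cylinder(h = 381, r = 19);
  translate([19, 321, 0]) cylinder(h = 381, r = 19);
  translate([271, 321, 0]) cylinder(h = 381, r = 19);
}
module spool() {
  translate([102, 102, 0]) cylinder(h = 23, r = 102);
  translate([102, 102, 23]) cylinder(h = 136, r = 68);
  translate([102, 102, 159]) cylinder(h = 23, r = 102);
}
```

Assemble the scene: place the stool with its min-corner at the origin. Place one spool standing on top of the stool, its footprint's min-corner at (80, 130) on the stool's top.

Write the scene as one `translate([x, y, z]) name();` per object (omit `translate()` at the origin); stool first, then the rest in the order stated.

stool();
translate([80, 130, 412]) spool();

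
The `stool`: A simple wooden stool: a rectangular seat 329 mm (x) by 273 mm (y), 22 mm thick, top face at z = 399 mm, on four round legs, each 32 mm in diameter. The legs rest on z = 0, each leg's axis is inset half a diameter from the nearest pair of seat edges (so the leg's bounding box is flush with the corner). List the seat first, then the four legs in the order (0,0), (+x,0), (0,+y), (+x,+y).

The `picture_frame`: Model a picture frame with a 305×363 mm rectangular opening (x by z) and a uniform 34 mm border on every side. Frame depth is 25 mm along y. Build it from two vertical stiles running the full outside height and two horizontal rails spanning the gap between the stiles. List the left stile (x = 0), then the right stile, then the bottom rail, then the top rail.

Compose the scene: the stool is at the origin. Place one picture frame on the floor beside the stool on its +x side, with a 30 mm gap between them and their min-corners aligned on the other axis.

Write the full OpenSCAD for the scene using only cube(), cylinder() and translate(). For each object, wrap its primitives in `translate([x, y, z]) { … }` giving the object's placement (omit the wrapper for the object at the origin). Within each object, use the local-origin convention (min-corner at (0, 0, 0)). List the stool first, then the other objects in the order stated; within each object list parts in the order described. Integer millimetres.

translate([0, 0, 377]) cube([329, 273, 22]);
translate([16, 16, 0]) cylinder(h = 377, r = 16);
translate([313, 16, 0]) cylinder(h = 377, r = 16);
translate([16, 257, 0]) cylinder(h = 377, r = 16);
translate([313, 257, 0]) cylinder(h = 377, r = 16);
translate([359, 0, 0]) {
  cube([34, 25, 431]);
  translate([339, 0, 0]) cube([34, 25, 431]);
  translate([34, 0, 0]) cube([305, 25, 34]);
  translate([34, 0, 397]) cube([305, 25, 34]);
}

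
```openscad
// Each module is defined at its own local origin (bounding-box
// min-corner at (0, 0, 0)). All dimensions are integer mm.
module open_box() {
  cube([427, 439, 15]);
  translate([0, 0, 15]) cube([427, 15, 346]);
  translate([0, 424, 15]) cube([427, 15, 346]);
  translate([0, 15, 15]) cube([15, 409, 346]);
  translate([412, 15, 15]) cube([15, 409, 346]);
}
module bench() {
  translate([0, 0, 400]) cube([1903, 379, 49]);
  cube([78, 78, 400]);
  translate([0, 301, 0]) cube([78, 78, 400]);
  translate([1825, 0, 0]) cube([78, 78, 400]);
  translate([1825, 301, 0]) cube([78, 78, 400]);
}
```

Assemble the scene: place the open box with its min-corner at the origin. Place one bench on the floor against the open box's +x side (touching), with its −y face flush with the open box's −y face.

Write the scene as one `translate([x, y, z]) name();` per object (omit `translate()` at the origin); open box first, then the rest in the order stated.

open_box();
translate([427, 0, 0]) bench();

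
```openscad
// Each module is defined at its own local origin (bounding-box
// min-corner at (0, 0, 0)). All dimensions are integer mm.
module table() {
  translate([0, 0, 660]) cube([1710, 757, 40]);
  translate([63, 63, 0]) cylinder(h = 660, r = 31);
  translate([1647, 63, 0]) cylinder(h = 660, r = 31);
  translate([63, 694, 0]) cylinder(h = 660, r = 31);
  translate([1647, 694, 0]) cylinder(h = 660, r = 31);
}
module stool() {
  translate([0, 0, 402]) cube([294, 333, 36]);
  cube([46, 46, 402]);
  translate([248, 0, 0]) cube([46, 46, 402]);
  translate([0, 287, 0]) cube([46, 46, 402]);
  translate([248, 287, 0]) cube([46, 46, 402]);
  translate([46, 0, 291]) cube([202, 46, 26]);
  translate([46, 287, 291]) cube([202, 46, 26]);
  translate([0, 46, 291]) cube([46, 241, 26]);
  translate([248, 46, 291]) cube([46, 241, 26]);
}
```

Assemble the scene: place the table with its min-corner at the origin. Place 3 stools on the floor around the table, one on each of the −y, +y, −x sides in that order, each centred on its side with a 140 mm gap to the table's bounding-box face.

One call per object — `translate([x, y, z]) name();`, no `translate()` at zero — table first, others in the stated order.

table();
translate([708, -473, 0]) stool();
translate([708, 897, 0]) stool();
translate([-434, 212, 0]) stool();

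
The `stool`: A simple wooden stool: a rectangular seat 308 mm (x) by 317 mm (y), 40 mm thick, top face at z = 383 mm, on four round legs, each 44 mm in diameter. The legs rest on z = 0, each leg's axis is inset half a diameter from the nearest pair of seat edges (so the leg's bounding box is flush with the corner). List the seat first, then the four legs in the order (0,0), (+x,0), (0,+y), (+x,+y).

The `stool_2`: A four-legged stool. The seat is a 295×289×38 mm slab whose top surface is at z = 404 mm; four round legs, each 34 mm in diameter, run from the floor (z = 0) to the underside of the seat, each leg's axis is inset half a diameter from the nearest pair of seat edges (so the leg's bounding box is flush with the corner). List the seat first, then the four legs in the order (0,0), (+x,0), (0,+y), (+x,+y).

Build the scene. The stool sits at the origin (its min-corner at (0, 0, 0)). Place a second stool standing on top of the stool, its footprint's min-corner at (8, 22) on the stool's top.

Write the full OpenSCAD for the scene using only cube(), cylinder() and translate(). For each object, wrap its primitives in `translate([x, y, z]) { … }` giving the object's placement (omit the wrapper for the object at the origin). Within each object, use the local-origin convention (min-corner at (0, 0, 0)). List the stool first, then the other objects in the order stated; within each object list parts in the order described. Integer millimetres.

translate([0, 0, 343]) cube([308, 317, 40]);
translate([22, 22, 0]) cylinder(h = 343, r = 22);
translate([286, 22, 0]) cylinder(h = 343, r = 22);
translate([22, 295, 0]) cylinder(h = 343, r = 22);
translate([286, 295, 0]) cylinder(h = 343, r = 22);
translate([8, 22, 383]) {
  translate([0, 0, 366]) cube([295, 289, 38]);
  translate([17, 17, 0]) cylinder(h = 366, r = 17);
  translate([278, 17, 0]) cylinder(h = 366, r = 17);
  translate([17, 272, 0]) cylinder(h = 366, r = 17);
  translate([278, 272, 0]) cylinder(h = 366, r = 17);
}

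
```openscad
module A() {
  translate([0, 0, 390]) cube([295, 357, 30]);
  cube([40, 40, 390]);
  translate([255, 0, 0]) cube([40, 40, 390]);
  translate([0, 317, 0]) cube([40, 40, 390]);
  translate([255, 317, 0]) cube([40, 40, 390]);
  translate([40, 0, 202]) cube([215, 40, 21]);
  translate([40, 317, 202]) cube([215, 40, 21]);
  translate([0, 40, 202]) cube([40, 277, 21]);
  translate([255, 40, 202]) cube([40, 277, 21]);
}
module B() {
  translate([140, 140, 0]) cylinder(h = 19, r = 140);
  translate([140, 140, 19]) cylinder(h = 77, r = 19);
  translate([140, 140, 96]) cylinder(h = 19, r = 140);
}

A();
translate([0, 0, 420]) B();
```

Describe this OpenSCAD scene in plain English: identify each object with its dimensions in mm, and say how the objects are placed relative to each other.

A is a four-legged stool. The seat is a 295×357×30 mm slab whose top surface is at z = 420 mm; four square legs, each 40×40 mm in cross-section, run from the floor (z = 0) to the underside of the seat, each flush with a corner of the seat. Four stretchers, 40 mm wide and 21 mm tall, connect adjacent legs with their undersides at z = 202 mm, each running between the inner faces of the legs it joins and aligned with the legs' outer faces on the other axis.

B is a spool: two coaxial disc flanges of radius 140 mm and thickness 19 mm, joined by a core cylinder of radius 19 mm and height 77 mm. The lower flange rests on z = 0 and the three cylinders share a vertical axis.

The spool is on top of the stool.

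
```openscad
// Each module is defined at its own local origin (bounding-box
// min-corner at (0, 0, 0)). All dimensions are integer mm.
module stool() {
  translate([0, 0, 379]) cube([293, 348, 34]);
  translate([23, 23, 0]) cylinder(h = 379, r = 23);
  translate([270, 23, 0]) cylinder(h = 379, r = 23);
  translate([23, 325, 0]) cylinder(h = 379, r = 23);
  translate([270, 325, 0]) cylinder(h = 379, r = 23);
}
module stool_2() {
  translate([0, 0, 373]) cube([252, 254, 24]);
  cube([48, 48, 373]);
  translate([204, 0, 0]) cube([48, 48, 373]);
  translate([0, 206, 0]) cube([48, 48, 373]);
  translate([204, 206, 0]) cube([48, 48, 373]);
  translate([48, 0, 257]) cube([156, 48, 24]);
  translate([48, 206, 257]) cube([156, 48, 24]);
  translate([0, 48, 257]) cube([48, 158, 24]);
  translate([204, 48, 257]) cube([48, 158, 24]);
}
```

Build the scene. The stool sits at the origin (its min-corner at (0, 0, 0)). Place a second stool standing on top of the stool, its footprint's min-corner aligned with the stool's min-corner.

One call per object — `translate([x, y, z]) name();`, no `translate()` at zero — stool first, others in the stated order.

stool();
translate([0, 0, 413]) stool_2();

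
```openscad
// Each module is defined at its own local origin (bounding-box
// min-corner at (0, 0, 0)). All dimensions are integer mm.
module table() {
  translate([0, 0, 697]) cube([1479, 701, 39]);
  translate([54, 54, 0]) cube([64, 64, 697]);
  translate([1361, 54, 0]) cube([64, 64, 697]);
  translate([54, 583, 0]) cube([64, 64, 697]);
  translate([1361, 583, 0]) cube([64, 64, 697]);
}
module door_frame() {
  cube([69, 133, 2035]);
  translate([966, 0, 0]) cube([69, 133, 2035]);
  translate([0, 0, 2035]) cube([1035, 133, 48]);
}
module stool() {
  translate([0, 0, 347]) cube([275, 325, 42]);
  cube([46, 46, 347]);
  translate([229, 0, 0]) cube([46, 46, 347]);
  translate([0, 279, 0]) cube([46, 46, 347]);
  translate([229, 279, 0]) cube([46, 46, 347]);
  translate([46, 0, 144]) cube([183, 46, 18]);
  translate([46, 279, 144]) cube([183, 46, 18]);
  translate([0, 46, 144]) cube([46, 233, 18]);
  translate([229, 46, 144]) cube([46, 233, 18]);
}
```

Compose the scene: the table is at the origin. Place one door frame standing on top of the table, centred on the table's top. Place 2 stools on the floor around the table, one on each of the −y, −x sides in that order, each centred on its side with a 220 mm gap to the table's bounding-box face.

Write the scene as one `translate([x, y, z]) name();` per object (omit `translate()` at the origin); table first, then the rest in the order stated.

table();
translate([222, 284, 736]) door_frame();
translate([602, -545, 0]) stool();
translate([-495, 188, 0]) stool();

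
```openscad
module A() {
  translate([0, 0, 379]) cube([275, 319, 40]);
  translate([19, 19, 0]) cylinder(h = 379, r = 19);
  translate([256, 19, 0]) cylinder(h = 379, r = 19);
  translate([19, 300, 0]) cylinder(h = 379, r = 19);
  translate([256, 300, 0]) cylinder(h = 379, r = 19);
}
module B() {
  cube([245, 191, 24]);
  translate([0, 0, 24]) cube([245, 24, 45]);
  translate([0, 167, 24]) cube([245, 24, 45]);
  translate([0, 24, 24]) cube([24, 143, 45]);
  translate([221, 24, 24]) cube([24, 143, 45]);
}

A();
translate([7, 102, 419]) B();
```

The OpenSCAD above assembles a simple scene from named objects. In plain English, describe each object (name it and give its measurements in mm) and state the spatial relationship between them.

A is a four-legged stool. The seat is a 275×319×40 mm slab whose top surface is at z = 419 mm; four round legs, each 38 mm in diameter, run from the floor (z = 0) to the underside of the seat, each leg's axis is inset half a diameter from the nearest pair of seat edges (so the leg's bounding box is flush with the corner).

B is an open-topped rectangular box: outside dimensions 245×191×69 mm, with a uniform wall and base thickness of 24 mm. The base is a full 245×191 slab on the floor; four walls sit on top of the base. The front and back walls (the −y and +y sides) span the full width; the two side walls fit between them.

The open box is on top of the stool.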